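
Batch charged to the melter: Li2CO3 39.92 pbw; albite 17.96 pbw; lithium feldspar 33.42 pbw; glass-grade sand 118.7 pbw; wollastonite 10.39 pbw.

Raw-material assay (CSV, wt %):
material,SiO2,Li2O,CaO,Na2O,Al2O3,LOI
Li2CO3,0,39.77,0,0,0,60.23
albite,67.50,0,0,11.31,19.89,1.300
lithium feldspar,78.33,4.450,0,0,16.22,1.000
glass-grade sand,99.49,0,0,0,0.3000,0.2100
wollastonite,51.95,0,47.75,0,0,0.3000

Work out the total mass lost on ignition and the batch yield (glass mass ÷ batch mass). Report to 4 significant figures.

Every computation maintains full float precision in every operation — working values are printed (rounded to four significant figures) in the printout; each reported result sees exactly one rounding; the derived quantities are rebuilt using the weight values at 195.5 pbw of glass in exact precision (the five compositions, the yield, net glass mass, LOI, the totals), as they appear in either problem or answer.
LOI of each material in turn:
  Li2CO3: 39.92 × 0.6023 = 24.04 pbw
  albite: 17.96 × 0.01300 = 0.2335 pbw
  lithium feldspar: 33.42 × 0.01000 = 0.3342 pbw
  glass-grade sand: 118.7 × 0.002100 = 0.2493 pbw
  wollastonite: 10.39 × 0.003000 = 0.03117 pbw
Total LOI = 24.89 pbw
Glass = batch − LOI = 220.4 − 24.89 = 195.5 pbw

LOI loss = 24.89 pbw; glass = 195.5 pbw; yield = 88.71%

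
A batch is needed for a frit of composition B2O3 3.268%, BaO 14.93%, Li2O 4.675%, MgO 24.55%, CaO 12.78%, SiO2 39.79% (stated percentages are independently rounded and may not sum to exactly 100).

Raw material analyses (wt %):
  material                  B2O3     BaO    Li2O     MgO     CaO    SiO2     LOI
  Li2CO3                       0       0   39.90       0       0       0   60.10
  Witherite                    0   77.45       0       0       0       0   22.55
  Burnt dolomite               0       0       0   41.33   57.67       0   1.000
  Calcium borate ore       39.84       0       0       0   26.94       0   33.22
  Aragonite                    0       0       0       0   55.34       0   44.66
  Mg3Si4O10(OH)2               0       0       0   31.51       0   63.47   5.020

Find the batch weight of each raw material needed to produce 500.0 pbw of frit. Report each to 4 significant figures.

Batch per 500.0 pbw frit:
  Li2CO3: 58.58 pbw
  Witherite: 96.38 pbw
  Burnt dolomite: 58.02 pbw
  Calcium borate ore: 41.01 pbw
  Aragonite: 35.04 pbw
  Mg3Si4O10(OH)2: 313.5 pbw
Total batch = 602.5 pbw; LOI loss = 102.5 pbw; yield = 82.98%

The intermediate values are shown, rounded to 4 significant digits, on the page — each numeric step runs at full precision through the solve. A single rounding completes every reported result; the derived quantities (glass mass, six oxide percentages, ignition loss, yield, totals) are rebuilt in full float precision from the batch weights per 500.0 pbw of glass as quoted within question or answer.
Oxide-by-oxide targets in 500.0 pbw frit:
  B2O3: 3.268% × 500.0 = 16.34 pbw
  BaO: 14.93% × 500.0 = 74.65 pbw
  Li2O: 4.675% × 500.0 = 23.38 pbw
  MgO: 24.55% × 500.0 = 122.8 pbw
  CaO: 12.78% × 500.0 = 63.90 pbw
  SiO2: 39.79% × 500.0 = 199.0 pbw
Oxide-by-oxide audit applying the batch weights above, for the quoted basis mass (summed amounts equal target values exact up to rounding of places):
  B2O3: 41.01·0.3984 = 16.34 pbw (target 16.34 pbw)
  BaO: 96.38·0.7745 = 74.65 pbw (target 74.65 pbw)
  Li2O: 58.58·0.3990 = 23.37 pbw (target 23.38 pbw)
  MgO: 58.02·0.4133 + 313.5·0.3151 = 122.8 pbw (target 122.8 pbw)
  CaO: 58.02·0.5767 + 41.01·0.2694 + 35.04·0.5534 = 63.90 pbw (target 63.90 pbw)
  SiO2: 313.5·0.6347 = 199.0 pbw (target 199.0 pbw)
Glass-mass sanity pass: total batch − LOI = 500.0 pbw (the targets, summed, come to 500.0 pbw; basis as stated: 500.0 pbw — differing by rounding only).
Total batch = Σ batch = 602.5 pbw; LOI loss = Σ batch·LOI = 102.5 pbw; the yield ratio, glass ÷ batch: 82.98%.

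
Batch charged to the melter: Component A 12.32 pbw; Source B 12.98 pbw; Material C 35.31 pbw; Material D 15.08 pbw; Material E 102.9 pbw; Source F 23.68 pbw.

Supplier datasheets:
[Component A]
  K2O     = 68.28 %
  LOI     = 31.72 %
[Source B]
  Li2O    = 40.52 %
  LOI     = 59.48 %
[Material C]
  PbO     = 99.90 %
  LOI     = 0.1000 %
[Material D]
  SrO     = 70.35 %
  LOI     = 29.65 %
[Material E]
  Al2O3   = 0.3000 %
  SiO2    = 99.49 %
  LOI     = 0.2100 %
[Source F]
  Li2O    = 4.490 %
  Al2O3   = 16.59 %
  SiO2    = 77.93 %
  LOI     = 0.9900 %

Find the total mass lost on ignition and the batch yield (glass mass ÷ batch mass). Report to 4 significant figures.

LOI loss = 16.59 pbw; glass = 185.7 pbw; yield = 91.80%

Intermediates appear (rounded to four significant figures) alongside each step — each numeric step maintains full float precision from first step to last; every reported figure is rounded just once — all derived quantities (the six compositions, the totals, LOI, the yield, glass mass) are recomputed using the weight values on 185.7 pbw of glass in full precision, as they appear in the question or the answer.
Loss on ignition, line by line:
  Component A: 12.32 × 0.3172 = 3.908 pbw
  Source B: 12.98 × 0.5948 = 7.721 pbw
  Material C: 35.31 × 0.001000 = 0.03531 pbw
  Material D: 15.08 × 0.2965 = 4.471 pbw
  Material E: 102.9 × 0.002100 = 0.2161 pbw
  Source F: 23.68 × 0.009900 = 0.2344 pbw
Total LOI = 16.59 pbw
Glass = batch − LOI = 202.3 − 16.59 = 185.7 pbw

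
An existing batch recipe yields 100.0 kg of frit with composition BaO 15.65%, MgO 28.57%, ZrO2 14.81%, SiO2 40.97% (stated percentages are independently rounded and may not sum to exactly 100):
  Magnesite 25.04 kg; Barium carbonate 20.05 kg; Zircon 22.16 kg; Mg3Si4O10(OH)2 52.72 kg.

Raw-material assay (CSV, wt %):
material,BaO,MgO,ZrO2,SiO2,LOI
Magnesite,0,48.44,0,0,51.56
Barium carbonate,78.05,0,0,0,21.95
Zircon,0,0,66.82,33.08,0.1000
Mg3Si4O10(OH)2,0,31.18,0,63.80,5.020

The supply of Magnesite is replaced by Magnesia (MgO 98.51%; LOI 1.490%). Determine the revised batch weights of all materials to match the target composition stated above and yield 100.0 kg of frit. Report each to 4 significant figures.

Revised batch per 100.0 kg frit:
  Magnesia: 12.31 kg
  Barium carbonate: 20.05 kg
  Zircon: 22.16 kg
  Mg3Si4O10(OH)2: 52.72 kg
Total batch = 107.2 kg; LOI loss = 7.253 kg

The working math maintains full float precision end to end; in-progress results are shown (rounded to four significant digits) at each printed step — each reported value takes exactly one rounding. The derived quantities are carried at full precision (the totals, net glass mass, LOI, four oxide percentages, the yield) starting from the weights per 100.0 kg of glass as they appear in either problem or answer.
The oxide mass targets at 100.0 kg frit:
  BaO: 15.65% × 100.0 = 15.65 kg
  MgO: 28.57% × 100.0 = 28.57 kg
  ZrO2: 14.81% × 100.0 = 14.81 kg
  SiO2: 40.97% × 100.0 = 40.97 kg
Verifying the oxide balance per the reported batch figures, against the basis in use (each sum matches its target mass within answer rounding):
  BaO: 20.05·0.7805 = 15.65 kg (target 15.65 kg)
  MgO: 12.31·0.9851 + 52.72·0.3118 = 28.56 kg (target 28.57 kg)
  ZrO2: 22.16·0.6682 = 14.81 kg (target 14.81 kg)
  SiO2: 22.16·0.3308 + 52.72·0.6380 = 40.97 kg (target 40.97 kg)
Mass balance on the glass: the batch minus its LOI: 99.99 kg (the Σ of target masses is 100.0 kg; against the stated basis, 100.0 kg — differing by rounding only).
Total batch = Σ batch = 107.2 kg; LOI loss = Σ batch·LOI = 7.253 kg; as yield: glass ÷ batch → 93.24%.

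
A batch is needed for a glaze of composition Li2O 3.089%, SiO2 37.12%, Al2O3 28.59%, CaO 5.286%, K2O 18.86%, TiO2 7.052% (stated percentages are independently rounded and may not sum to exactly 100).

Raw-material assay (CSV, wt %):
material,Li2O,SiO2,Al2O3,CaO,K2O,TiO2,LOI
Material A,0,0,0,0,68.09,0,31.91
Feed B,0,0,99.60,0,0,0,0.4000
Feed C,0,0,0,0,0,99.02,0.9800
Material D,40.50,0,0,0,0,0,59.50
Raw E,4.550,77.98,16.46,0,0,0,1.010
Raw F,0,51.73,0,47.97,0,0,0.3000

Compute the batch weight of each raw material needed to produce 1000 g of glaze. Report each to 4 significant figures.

All arithmetic maintains exact precision end to end. Working values are printed rounded to four significant figures within the worked lines; every reported figure is rounded just once — the derived quantities are recomputed at full precision (the totals, six oxide percentages, net glass mass, yield, ignition loss) starting from the weights per 1000 g of glass as written in question or answer.
Per-oxide target masses for 1000 g glaze:
  Li2O: 3.089% × 1000 = 30.89 g
  SiO2: 37.12% × 1000 = 371.2 g
  Al2O3: 28.59% × 1000 = 285.9 g
  CaO: 5.286% × 1000 = 52.86 g
  K2O: 18.86% × 1000 = 188.6 g
  TiO2: 7.052% × 1000 = 70.52 g
Sums-versus-targets review with the batch weights as given, on the stated basis (target by target, the sums agree within answer rounding):
  Li2O: 31.01·0.4050 + 402.9·0.04550 = 30.89 g (target 30.89 g)
  SiO2: 402.9·0.7798 + 110.2·0.5173 = 371.2 g (target 371.2 g)
  Al2O3: 220.5·0.9960 + 402.9·0.1646 = 285.9 g (target 285.9 g)
  CaO: 110.2·0.4797 = 52.86 g (target 52.86 g)
  K2O: 277.0·0.6809 = 188.6 g (target 188.6 g)
  TiO2: 71.22·0.9902 = 70.52 g (target 70.52 g)
The glass-mass cross-check: the batch minus its LOI: 1000 g (summing oxide targets gives 1000 g; basis as stated: 1000 g — gaps are rounding artifacts).
Total batch = Σ batch = 1113 g; LOI loss = Σ batch·LOI = 112.8 g; glass ÷ batch gives a yield of 89.86%.

Batch per 1000 g glaze:
  Material A: 277.0 g
  Feed B: 220.5 g
  Feed C: 71.22 g
  Material D: 31.01 g
  Raw E: 402.9 g
  Raw F: 110.2 g
Total batch = 1113 g; LOI loss = 112.8 g; yield = 89.86%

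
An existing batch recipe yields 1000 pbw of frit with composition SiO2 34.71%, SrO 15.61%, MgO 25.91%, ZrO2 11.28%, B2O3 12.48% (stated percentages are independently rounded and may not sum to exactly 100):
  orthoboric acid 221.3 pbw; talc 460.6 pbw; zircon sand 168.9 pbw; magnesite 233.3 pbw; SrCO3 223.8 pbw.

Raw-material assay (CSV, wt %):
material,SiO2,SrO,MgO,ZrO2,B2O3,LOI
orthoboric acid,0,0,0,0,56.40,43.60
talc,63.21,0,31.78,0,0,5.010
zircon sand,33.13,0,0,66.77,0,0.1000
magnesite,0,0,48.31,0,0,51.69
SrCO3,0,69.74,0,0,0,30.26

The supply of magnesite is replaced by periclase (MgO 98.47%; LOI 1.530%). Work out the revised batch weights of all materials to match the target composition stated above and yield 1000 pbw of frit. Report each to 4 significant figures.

Full float precision is kept at every stage — intermediates are printed rounded to 4 significant digits alongside each step. Every reported number carries a single rounding. Derived quantities (ignition loss, glass mass, five oxide percentages, totals, yield) are rebuilt in full precision from the weighed amounts for 1000 pbw of glass, as written in problem or answer.
Oxide mass targets, per 1000 pbw frit:
  SiO2: 34.71% × 1000 = 347.1 pbw
  SrO: 15.61% × 1000 = 156.1 pbw
  MgO: 25.91% × 1000 = 259.1 pbw
  ZrO2: 11.28% × 1000 = 112.8 pbw
  B2O3: 12.48% × 1000 = 124.8 pbw
Mass-balance tally per oxide given the weights on record, per the basis as stated (summed amounts equal target values up to rounding of the answer):
  SiO2: 460.6·0.6321 + 168.9·0.3313 = 347.1 pbw (target 347.1 pbw)
  SrO: 223.8·0.6974 = 156.1 pbw (target 156.1 pbw)
  MgO: 460.6·0.3178 + 114.5·0.9847 = 259.1 pbw (target 259.1 pbw)
  ZrO2: 168.9·0.6677 = 112.8 pbw (target 112.8 pbw)
  B2O3: 221.3·0.5640 = 124.8 pbw (target 124.8 pbw)
Consistency of the glass mass: net batch after ignition = 999.9 pbw (the Σ of target masses is 999.9 pbw; stated basis 1000 pbw — any gap is answer rounding).
Summing the batch: Σ batch = 1189 pbw; ignition loss, Σ(batch × LOI) = 189.2 pbw; yield, glass over the total, = 84.09%.

Revised batch per 1000 pbw frit:
  orthoboric acid: 221.3 pbw
  talc: 460.6 pbw
  zircon sand: 168.9 pbw
  periclase: 114.5 pbw
  SrCO3: 223.8 pbw
Total batch = 1189 pbw; LOI loss = 189.2 pbw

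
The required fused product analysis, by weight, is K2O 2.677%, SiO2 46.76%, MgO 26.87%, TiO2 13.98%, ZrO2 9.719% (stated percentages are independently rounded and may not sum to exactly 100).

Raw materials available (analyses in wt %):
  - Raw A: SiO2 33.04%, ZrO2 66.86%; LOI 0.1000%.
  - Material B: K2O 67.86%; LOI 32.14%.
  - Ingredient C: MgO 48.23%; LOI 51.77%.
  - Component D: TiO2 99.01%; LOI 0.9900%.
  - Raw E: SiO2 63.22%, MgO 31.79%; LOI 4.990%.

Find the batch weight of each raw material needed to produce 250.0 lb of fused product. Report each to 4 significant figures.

All arithmetic runs at full float precision through the solve; working values appear (rounded to four significant figures) as written; exactly one rounding lands on each reported figure; the derived quantities (LOI, totals, five oxide percentages, glass mass, yield) are computed from the batch weights on 250.0 lb of glass at exact precision, as written in problem or answer.
Oxide mass targets, per 250.0 lb fused product:
  K2O: 2.677% × 250.0 = 6.692 lb
  SiO2: 46.76% × 250.0 = 116.9 lb
  MgO: 26.87% × 250.0 = 67.18 lb
  TiO2: 13.98% × 250.0 = 34.95 lb
  ZrO2: 9.719% × 250.0 = 24.30 lb
Per-oxide balance check with the batch weights as given, relative to the basis at hand (every target is met by its sum net of answer rounding effects):
  K2O: 9.862·0.6786 = 6.692 lb (target 6.692 lb)
  SiO2: 36.34·0.3304 + 165.9·0.6322 = 116.9 lb (target 116.9 lb)
  MgO: 29.92·0.4823 + 165.9·0.3179 = 67.17 lb (target 67.18 lb)
  TiO2: 35.30·0.9901 = 34.95 lb (target 34.95 lb)
  ZrO2: 36.34·0.6686 = 24.30 lb (target 24.30 lb)
Consistency of the glass mass: batch total minus LOI = 250.0 lb (targets for the oxides total 250.0 lb; versus the stated basis of 250.0 lb — any gap is answer rounding).
Batch total: Σ batch = 277.3 lb; Σ batch·LOI gives LOI loss = 27.32 lb; yield, glass over the total, = 90.15%.

Batch per 250.0 lb fused product:
  Raw A: 36.34 lb
  Material B: 9.862 lb
  Ingredient C: 29.92 lb
  Component D: 35.30 lb
  Raw E: 165.9 lb
Total batch = 277.3 lb; LOI loss = 27.32 lb; yield = 90.15%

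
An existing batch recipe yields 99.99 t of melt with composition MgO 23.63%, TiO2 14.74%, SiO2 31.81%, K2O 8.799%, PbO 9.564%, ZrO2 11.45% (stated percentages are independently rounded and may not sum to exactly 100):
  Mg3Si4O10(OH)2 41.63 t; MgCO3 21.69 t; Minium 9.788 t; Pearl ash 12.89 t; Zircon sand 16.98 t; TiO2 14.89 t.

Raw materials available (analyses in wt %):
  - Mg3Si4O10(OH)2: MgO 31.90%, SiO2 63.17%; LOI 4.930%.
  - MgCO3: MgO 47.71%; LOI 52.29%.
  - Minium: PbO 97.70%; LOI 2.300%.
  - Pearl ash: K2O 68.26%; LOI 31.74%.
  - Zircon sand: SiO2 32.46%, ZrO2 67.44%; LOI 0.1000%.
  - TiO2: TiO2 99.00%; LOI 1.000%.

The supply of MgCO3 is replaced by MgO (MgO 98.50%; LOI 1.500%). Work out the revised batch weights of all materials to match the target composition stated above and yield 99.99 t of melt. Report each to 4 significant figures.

All arithmetic runs at exact precision all the way through — in-progress results are displayed, rounded to 4 significant figures, between the steps — every reported figure is rounded a single time; derived quantities (LOI, the yield, glass mass, the six compositions, the totals) are rebuilt in full float precision from the weighed amounts for 99.99 t of glass as quoted within problem or answer.
Target masses of each oxide per 99.99 t melt:
  MgO: 23.63% × 99.99 = 23.63 t
  TiO2: 14.74% × 99.99 = 14.74 t
  SiO2: 31.81% × 99.99 = 31.81 t
  K2O: 8.799% × 99.99 = 8.798 t
  PbO: 9.564% × 99.99 = 9.563 t
  ZrO2: 11.45% × 99.99 = 11.45 t
Mass-balance tally per oxide given the weights on record, for the quoted basis mass (oxide sums agree with the targets inside rounding margins):
  MgO: 41.63·0.3190 + 10.51·0.9850 = 23.63 t (target 23.63 t)
  TiO2: 14.89·0.9900 = 14.74 t (target 14.74 t)
  SiO2: 41.63·0.6317 + 16.98·0.3246 = 31.81 t (target 31.81 t)
  K2O: 12.89·0.6826 = 8.799 t (target 8.798 t)
  PbO: 9.788·0.9770 = 9.563 t (target 9.563 t)
  ZrO2: 16.98·0.6744 = 11.45 t (target 11.45 t)
Auditing the glass mass value: batch Σ − ignition loss = 100.0 t (summing oxide targets gives 99.98 t; basis as stated: 99.99 t — differing by rounding only).
Batch total: Σ batch = 106.7 t; the LOI term Σ batch·LOI equals 6.692 t; as yield: glass ÷ batch → 93.73%.

Revised batch per 99.99 t melt:
  Mg3Si4O10(OH)2: 41.63 t
  MgO: 10.51 t
  Minium: 9.788 t
  Pearl ash: 12.89 t
  Zircon sand: 16.98 t
  TiO2: 14.89 t
Total batch = 106.7 t; LOI loss = 6.692 t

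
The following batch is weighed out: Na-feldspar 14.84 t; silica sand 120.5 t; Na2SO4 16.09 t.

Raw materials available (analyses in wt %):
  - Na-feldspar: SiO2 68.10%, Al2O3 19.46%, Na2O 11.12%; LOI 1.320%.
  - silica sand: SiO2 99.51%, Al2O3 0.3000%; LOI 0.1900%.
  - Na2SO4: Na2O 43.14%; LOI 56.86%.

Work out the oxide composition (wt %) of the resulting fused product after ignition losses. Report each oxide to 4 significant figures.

Glass mass = 141.9 t (batch 151.4 − LOI 9.574).
Composition: SiO2 91.65%, Al2O3 2.291%, Na2O 6.056%

Intermediates are displayed, rounded to 4 significant figures, at each printed step. The working math runs at exact precision from start to finish — every reported figure sees exactly one rounding — the derived quantities, including three oxide percentages, the totals, the yield, LOI, net glass mass, are carried using the weight values per 141.9 t of glass at full float precision, as written in the question or the answer.
Oxide-by-oxide delivered mass:
  SiO2: 14.84·0.6810 + 120.5·0.9951 = 130.0 t
  Al2O3: 14.84·0.1946 + 120.5·0.003000 = 3.249 t
  Na2O: 14.84·0.1112 + 16.09·0.4314 = 8.591 t
LOI: 14.84·0.01320 + 120.5·0.001900 + 16.09·0.5686 = 9.574 t
Glass = total batch minus LOI = 151.4 − 9.574 = 141.9 t (equal to the oxide-mass sum)
wt % = 100 × oxide mass / glass mass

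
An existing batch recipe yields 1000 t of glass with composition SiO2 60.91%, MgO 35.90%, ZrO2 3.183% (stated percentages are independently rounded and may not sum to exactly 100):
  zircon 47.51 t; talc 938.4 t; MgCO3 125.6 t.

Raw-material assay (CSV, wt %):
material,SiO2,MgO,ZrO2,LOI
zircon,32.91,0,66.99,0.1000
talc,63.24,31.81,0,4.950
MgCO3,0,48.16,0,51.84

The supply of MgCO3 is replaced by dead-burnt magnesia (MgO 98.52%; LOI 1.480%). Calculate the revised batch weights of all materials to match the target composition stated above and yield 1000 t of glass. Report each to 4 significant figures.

Revised batch per 1000 t glass:
  zircon: 47.51 t
  talc: 938.4 t
  dead-burnt magnesia: 61.39 t
Total batch = 1047 t; LOI loss = 47.41 t

Values along the way are shown, rounded to 4 significant digits, on the page — all internal work holds exact precision in every operation — every reported number carries a single rounding — the derived quantities, including glass mass, ignition loss, three oxide percentages, the totals, yield, are re-derived from the weighed amounts for 1000 t of glass in full float precision, exactly as printed in problem or answer.
The oxide mass targets at 1000 t glass:
  SiO2: 60.91% × 1000 = 609.1 t
  MgO: 35.90% × 1000 = 359.0 t
  ZrO2: 3.183% × 1000 = 31.83 t
Sums-versus-targets review applying the batch weights above, against the basis in use (target by target, the sums agree within answer rounding):
  SiO2: 47.51·0.3291 + 938.4·0.6324 = 609.1 t (target 609.1 t)
  MgO: 938.4·0.3181 + 61.39·0.9852 = 359.0 t (target 359.0 t)
  ZrO2: 47.51·0.6699 = 31.83 t (target 31.83 t)
Glass-mass closure: whole batch net of LOI = 999.9 t (the targets, summed, come to 999.9 t; basis as stated: 1000 t — deltas are rounding alone).
Summing the batch: Σ batch = 1047 t; Σ batch·LOI gives LOI loss = 47.41 t; glass ÷ batch gives a yield of 95.47%.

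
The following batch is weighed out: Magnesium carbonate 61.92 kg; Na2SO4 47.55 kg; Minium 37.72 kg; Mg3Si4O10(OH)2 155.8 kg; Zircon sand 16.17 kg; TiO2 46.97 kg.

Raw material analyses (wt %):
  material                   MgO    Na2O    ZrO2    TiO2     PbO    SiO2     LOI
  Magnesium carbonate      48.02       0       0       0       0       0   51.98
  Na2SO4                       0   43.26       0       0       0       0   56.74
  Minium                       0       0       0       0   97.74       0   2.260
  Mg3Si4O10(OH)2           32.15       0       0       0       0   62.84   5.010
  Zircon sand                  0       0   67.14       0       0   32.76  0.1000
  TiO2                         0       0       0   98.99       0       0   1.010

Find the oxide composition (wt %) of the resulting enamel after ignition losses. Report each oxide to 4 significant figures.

All internal work keeps full precision throughout; the intermediate values are shown rounded to 4 significant figures across the worked steps. Every reported figure takes exactly one rounding. All derived quantities, which include the totals, the six compositions, glass mass, LOI, the yield, are rebuilt at full precision, exactly as shown in the problem or answer text, from the batch weights per 297.8 kg of glass.
Oxide masses out of the charge:
  MgO: 61.92·0.4802 + 155.8·0.3215 = 79.82 kg
  Na2O: 47.55·0.4326 = 20.57 kg
  ZrO2: 16.17·0.6714 = 10.86 kg
  TiO2: 46.97·0.9899 = 46.50 kg
  PbO: 37.72·0.9774 = 36.87 kg
  SiO2: 155.8·0.6284 + 16.17·0.3276 = 103.2 kg
LOI: 61.92·0.5198 + 47.55·0.5674 + 37.72·0.02260 + 155.8·0.05010 + 16.17·0.001000 + 46.97·0.01010 = 68.31 kg
batch − LOI leaves glass = 366.1 − 68.31 = 297.8 kg (consistent with Σ oxide mass)
each oxide over glass, ×100, is wt %

Glass mass = 297.8 kg (batch 366.1 − LOI 68.31).
Composition: MgO 26.80%, Na2O 6.907%, ZrO2 3.645%, TiO2 15.61%, PbO 12.38%, SiO2 34.65%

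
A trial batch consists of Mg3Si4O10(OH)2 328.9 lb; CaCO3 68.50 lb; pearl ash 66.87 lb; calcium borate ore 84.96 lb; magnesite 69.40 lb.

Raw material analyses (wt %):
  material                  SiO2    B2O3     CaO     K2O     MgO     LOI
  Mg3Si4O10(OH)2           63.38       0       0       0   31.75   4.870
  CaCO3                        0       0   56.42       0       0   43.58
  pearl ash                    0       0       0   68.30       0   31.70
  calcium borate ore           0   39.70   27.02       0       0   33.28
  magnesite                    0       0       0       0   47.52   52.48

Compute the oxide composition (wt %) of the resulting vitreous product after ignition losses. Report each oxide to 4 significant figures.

Intermediates are shown, rounded to 4 significant figures, when written out; all internal work holds full float precision at each step — every reported number carries a single rounding — all derived quantities (ignition loss, yield, glass mass, the totals, the five compositions) are rebuilt using the weight values at 486.9 lb of glass in exact precision as they appear in question or answer.
Oxide-by-oxide delivered mass:
  SiO2: 328.9·0.6338 = 208.5 lb
  B2O3: 84.96·0.3970 = 33.73 lb
  CaO: 68.50·0.5642 + 84.96·0.2702 = 61.60 lb
  K2O: 66.87·0.6830 = 45.67 lb
  MgO: 328.9·0.3175 + 69.40·0.4752 = 137.4 lb
LOI: 328.9·0.04870 + 68.50·0.4358 + 66.87·0.3170 + 84.96·0.3328 + 69.40·0.5248 = 131.8 lb
batch − LOI leaves glass = 618.6 − 131.8 = 486.9 lb (the oxide masses sum to this)
percent share: oxide ÷ glass, ×100

Glass mass = 486.9 lb (batch 618.6 − LOI 131.8).
Composition: SiO2 42.82%, B2O3 6.928%, CaO 12.65%, K2O 9.381%, MgO 28.22%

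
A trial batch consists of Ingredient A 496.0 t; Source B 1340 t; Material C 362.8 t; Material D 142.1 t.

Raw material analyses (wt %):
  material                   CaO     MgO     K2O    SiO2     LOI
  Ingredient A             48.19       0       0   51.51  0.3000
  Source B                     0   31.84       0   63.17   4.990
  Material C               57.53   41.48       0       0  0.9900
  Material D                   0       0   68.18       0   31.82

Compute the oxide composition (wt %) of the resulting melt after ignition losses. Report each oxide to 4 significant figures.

Values along the way are displayed with 4-significant-digit rounding in the working; all arithmetic holds full float precision end to end; exactly one rounding lands on every reported result — derived quantities, which include net glass mass, yield, the totals, the four compositions, ignition loss, are re-derived at full precision, as set out in the problem or answer text, from the weighed amounts at 2224 t of glass.
Per-oxide mass from batch:
  CaO: 496.0·0.4819 + 362.8·0.5753 = 447.7 t
  MgO: 1340·0.3184 + 362.8·0.4148 = 577.1 t
  K2O: 142.1·0.6818 = 96.88 t
  SiO2: 496.0·0.5151 + 1340·0.6317 = 1102 t
LOI: 496.0·0.003000 + 1340·0.04990 + 362.8·0.009900 + 142.1·0.3182 = 117.2 t
batch − LOI leaves glass = 2341 − 117.2 = 2224 t (equal to the oxide-mass sum)
each oxide over glass, ×100, is wt %

Glass mass = 2224 t (batch 2341 − LOI 117.2).
Composition: CaO 20.13%, MgO 25.95%, K2O 4.357%, SiO2 49.55%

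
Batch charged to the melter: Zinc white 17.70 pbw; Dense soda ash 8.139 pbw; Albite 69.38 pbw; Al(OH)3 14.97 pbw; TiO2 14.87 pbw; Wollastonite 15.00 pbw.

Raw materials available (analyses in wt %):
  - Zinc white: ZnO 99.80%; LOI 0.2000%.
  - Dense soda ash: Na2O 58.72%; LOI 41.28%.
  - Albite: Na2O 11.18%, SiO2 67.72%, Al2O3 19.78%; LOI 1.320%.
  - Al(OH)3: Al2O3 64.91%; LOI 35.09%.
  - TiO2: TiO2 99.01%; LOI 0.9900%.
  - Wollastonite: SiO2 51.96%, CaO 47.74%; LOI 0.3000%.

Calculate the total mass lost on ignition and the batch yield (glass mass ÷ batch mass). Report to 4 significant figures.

In-progress results appear, rounded to four significant digits, at each printed step. Each numeric step maintains exact precision throughout — each reported figure is rounded once only; all derived quantities (ignition loss, net glass mass, the six compositions, yield, totals) are recomputed at full precision from the batch weights at 130.3 pbw of glass exactly as shown in either problem or answer.
Material-by-material LOI:
  Zinc white: 17.70 × 0.002000 = 0.03540 pbw
  Dense soda ash: 8.139 × 0.4128 = 3.360 pbw
  Albite: 69.38 × 0.01320 = 0.9158 pbw
  Al(OH)3: 14.97 × 0.3509 = 5.253 pbw
  TiO2: 14.87 × 0.009900 = 0.1472 pbw
  Wollastonite: 15.00 × 0.003000 = 0.04500 pbw
Total LOI = 9.756 pbw
Glass = batch − LOI = 140.1 − 9.756 = 130.3 pbw

LOI loss = 9.756 pbw; glass = 130.3 pbw; yield = 93.03%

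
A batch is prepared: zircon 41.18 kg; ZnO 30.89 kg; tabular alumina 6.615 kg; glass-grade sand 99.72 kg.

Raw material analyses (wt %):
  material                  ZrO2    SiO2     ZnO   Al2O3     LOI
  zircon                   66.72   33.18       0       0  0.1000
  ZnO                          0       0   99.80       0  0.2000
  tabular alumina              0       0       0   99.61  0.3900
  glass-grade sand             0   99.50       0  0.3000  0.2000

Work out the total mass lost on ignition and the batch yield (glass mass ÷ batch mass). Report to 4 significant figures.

The intermediate values appear (rounded to 4 significant digits) within the worked lines. Full precision is maintained throughout; each reported value is rounded just once. Derived quantities, which include the four compositions, the totals, yield, net glass mass, LOI, are recomputed at exact precision, as given in the question or the answer, from the batch weights for 178.1 kg of glass.
Ignition loss by material:
  zircon: 41.18 × 0.001000 = 0.04118 kg
  ZnO: 30.89 × 0.002000 = 0.06178 kg
  tabular alumina: 6.615 × 0.003900 = 0.02580 kg
  glass-grade sand: 99.72 × 0.002000 = 0.1994 kg
Total LOI = 0.3282 kg
Glass = batch − LOI = 178.4 − 0.3282 = 178.1 kg

LOI loss = 0.3282 kg; glass = 178.1 kg; yield = 99.82%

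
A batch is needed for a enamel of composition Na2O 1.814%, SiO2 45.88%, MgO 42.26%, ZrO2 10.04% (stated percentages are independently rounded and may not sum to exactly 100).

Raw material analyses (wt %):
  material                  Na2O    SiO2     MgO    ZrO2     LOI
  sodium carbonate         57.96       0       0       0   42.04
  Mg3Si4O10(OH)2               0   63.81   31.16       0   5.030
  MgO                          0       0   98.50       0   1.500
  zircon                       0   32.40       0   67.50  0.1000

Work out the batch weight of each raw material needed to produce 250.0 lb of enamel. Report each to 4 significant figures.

Batch per 250.0 lb enamel:
  sodium carbonate: 7.824 lb
  Mg3Si4O10(OH)2: 160.9 lb
  MgO: 56.37 lb
  zircon: 37.19 lb
Total batch = 262.3 lb; LOI loss = 12.27 lb; yield = 95.32%

Each numeric step maintains full float precision throughout. Intermediates appear rounded to four significant digits — every reported result receives exactly one rounding; all derived quantities are computed starting from the weights for 250.0 lb of glass at full float precision (ignition loss, yield, glass mass, four oxide percentages, totals) as set out in either problem or answer.
Target masses of each oxide per 250.0 lb enamel:
  Na2O: 1.814% × 250.0 = 4.535 lb
  SiO2: 45.88% × 250.0 = 114.7 lb
  MgO: 42.26% × 250.0 = 105.6 lb
  ZrO2: 10.04% × 250.0 = 25.10 lb
Sums-versus-targets review using the reported weights, versus the basis set out (target by target, the sums agree given rounding of the digits):
  Na2O: 7.824·0.5796 = 4.535 lb (target 4.535 lb)
  SiO2: 160.9·0.6381 + 37.19·0.3240 = 114.7 lb (target 114.7 lb)
  MgO: 160.9·0.3116 + 56.37·0.9850 = 105.7 lb (target 105.6 lb)
  ZrO2: 37.19·0.6750 = 25.10 lb (target 25.10 lb)
Mass balance on the glass: total charge less LOI = 250.0 lb (the targets, summed, come to 250.0 lb; with the basis standing at 250.0 lb — a pure rounding effect).
Adding the batch up: Σ batch = 262.3 lb; Σ batch·LOI gives LOI loss = 12.27 lb; as yield: glass ÷ batch → 95.32%.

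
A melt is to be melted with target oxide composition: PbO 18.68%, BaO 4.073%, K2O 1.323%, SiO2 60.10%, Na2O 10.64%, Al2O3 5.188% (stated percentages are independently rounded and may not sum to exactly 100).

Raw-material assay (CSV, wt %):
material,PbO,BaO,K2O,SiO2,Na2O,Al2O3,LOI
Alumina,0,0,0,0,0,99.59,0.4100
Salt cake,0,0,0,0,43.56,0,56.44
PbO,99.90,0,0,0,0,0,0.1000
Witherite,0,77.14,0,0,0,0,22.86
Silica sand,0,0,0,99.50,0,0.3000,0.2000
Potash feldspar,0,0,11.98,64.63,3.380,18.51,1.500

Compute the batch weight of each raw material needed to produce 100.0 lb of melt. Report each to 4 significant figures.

Values along the way appear rounded off to 4 significant figures in the working. Full float precision is kept through every step — exactly one rounding lands on each reported figure — the derived quantities (LOI, totals, net glass mass, six oxide percentages, the yield) are re-derived at full precision using the weight values per 100.0 lb of glass, as they appear in question or answer.
Target oxide masses per 100.0 lb melt:
  PbO: 18.68% × 100.0 = 18.68 lb
  BaO: 4.073% × 100.0 = 4.073 lb
  K2O: 1.323% × 100.0 = 1.323 lb
  SiO2: 60.10% × 100.0 = 60.10 lb
  Na2O: 10.64% × 100.0 = 10.64 lb
  Al2O3: 5.188% × 100.0 = 5.188 lb
A balance pass over the oxides, from the weights as reported, relative to the basis at hand (delivered sums recover each target exact up to rounding of places):
  PbO: 18.70·0.9990 = 18.68 lb (target 18.68 lb)
  BaO: 5.280·0.7714 = 4.073 lb (target 4.073 lb)
  K2O: 11.04·0.1198 = 1.323 lb (target 1.323 lb)
  SiO2: 53.23·0.9950 + 11.04·0.6463 = 60.10 lb (target 60.10 lb)
  Na2O: 23.57·0.4356 + 11.04·0.03380 = 10.64 lb (target 10.64 lb)
  Al2O3: 2.996·0.9959 + 53.23·0.003000 + 11.04·0.1851 = 5.187 lb (target 5.188 lb)
Glass mass check: Σ batch − LOI loss = 100.0 lb (per-oxide target masses sum to 100.0 lb; against the stated basis, 100.0 lb — any gap is answer rounding).
Summing the batch: Σ batch = 114.8 lb; LOI removed, Σ of batch·LOI: 14.81 lb; yield, glass over the total, = 87.10%.

Batch per 100.0 lb melt:
  Alumina: 2.996 lb
  Salt cake: 23.57 lb
  PbO: 18.70 lb
  Witherite: 5.280 lb
  Silica sand: 53.23 lb
  Potash feldspar: 11.04 lb
Total batch = 114.8 lb; LOI loss = 14.81 lb; yield = 87.10%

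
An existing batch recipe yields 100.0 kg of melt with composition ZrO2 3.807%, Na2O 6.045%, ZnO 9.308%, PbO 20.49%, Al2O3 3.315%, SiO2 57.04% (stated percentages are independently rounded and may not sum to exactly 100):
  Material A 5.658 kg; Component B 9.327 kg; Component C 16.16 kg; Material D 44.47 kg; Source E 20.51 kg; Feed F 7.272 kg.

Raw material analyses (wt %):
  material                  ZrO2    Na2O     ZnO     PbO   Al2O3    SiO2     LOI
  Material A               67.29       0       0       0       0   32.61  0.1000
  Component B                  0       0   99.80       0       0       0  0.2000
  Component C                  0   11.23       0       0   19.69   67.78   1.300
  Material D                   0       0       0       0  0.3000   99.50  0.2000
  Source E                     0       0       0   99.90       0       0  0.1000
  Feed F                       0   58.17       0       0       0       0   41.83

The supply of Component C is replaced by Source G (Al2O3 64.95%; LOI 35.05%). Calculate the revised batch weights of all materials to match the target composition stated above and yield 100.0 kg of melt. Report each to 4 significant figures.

Revised batch per 100.0 kg melt:
  Material A: 5.658 kg
  Component B: 9.327 kg
  Source G: 4.848 kg
  Material D: 55.47 kg
  Source E: 20.51 kg
  Feed F: 10.39 kg
Total batch = 106.2 kg; LOI loss = 6.201 kg

Each numeric step holds full float precision at each step. Intermediates are printed, rounded to 4 significant digits, on the page. A single rounding yields each reported figure; the derived quantities, including six oxide percentages, LOI, yield, totals, net glass mass, are rebuilt starting from the weights per 100.0 kg of glass at exact precision as given in either problem or answer.
Oxide mass targets, per 100.0 kg melt:
  ZrO2: 3.807% × 100.0 = 3.807 kg
  Na2O: 6.045% × 100.0 = 6.045 kg
  ZnO: 9.308% × 100.0 = 9.308 kg
  PbO: 20.49% × 100.0 = 20.49 kg
  Al2O3: 3.315% × 100.0 = 3.315 kg
  SiO2: 57.04% × 100.0 = 57.04 kg
Per-oxide balance check on the weights just shown, under the basis named above (each sum matches its target mass within answer rounding):
  ZrO2: 5.658·0.6729 = 3.807 kg (target 3.807 kg)
  Na2O: 10.39·0.5817 = 6.044 kg (target 6.045 kg)
  ZnO: 9.327·0.9980 = 9.308 kg (target 9.308 kg)
  PbO: 20.51·0.9990 = 20.49 kg (target 20.49 kg)
  Al2O3: 4.848·0.6495 + 55.47·0.003000 = 3.315 kg (target 3.315 kg)
  SiO2: 5.658·0.3261 + 55.47·0.9950 = 57.04 kg (target 57.04 kg)
The glass-mass cross-check: total charge less LOI = 100.0 kg (targets for the oxides total 100.0 kg; versus the stated basis of 100.0 kg — differing by rounding only).
Batch total: Σ batch = 106.2 kg; LOI loss = Σ batch·LOI = 6.201 kg; yield, glass over the total, = 94.16%.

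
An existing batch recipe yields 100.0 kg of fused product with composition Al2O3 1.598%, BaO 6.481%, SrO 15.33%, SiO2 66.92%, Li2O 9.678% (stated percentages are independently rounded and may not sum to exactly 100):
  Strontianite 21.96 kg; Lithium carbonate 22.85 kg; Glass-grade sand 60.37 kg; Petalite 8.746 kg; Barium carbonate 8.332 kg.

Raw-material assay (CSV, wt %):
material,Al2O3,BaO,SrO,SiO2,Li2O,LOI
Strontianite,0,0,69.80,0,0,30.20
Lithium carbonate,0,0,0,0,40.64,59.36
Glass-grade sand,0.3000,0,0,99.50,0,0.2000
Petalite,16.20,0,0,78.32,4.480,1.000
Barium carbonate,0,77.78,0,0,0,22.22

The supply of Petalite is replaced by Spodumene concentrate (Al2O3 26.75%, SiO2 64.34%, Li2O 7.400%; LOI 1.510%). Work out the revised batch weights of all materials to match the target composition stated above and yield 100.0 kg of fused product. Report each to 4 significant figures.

Revised batch per 100.0 kg fused product:
  Strontianite: 21.96 kg
  Lithium carbonate: 22.86 kg
  Glass-grade sand: 63.86 kg
  Spodumene concentrate: 5.258 kg
  Barium carbonate: 8.332 kg
Total batch = 122.3 kg; LOI loss = 22.26 kg

Mid-chain values appear, with 4-significant-digit rounding, when written out — full precision is held in all steps; a single rounding completes every reported value. The derived quantities are re-derived using the weight values at 100.0 kg of glass at exact precision (yield, totals, glass mass, five oxide percentages, ignition loss) as written in the question or the answer.
Oxide mass targets, per 100.0 kg fused product:
  Al2O3: 1.598% × 100.0 = 1.598 kg
  BaO: 6.481% × 100.0 = 6.481 kg
  SrO: 15.33% × 100.0 = 15.33 kg
  SiO2: 66.92% × 100.0 = 66.92 kg
  Li2O: 9.678% × 100.0 = 9.678 kg
Verifying the oxide balance on the weights just shown, per the basis as stated (sums match the target masses inside rounding margins):
  Al2O3: 63.86·0.003000 + 5.258·0.2675 = 1.598 kg (target 1.598 kg)
  BaO: 8.332·0.7778 = 6.481 kg (target 6.481 kg)
  SrO: 21.96·0.6980 = 15.33 kg (target 15.33 kg)
  SiO2: 63.86·0.9950 + 5.258·0.6434 = 66.92 kg (target 66.92 kg)
  Li2O: 22.86·0.4064 + 5.258·0.07400 = 9.679 kg (target 9.678 kg)
Glass-mass bookkeeping: batch Σ − ignition loss = 100.0 kg (summing oxide targets gives 100.0 kg; stated basis 100.0 kg — gaps are rounding artifacts).
Batch total: Σ batch = 122.3 kg; LOI loss = Σ batch·LOI = 22.26 kg; as yield: glass ÷ batch → 81.79%.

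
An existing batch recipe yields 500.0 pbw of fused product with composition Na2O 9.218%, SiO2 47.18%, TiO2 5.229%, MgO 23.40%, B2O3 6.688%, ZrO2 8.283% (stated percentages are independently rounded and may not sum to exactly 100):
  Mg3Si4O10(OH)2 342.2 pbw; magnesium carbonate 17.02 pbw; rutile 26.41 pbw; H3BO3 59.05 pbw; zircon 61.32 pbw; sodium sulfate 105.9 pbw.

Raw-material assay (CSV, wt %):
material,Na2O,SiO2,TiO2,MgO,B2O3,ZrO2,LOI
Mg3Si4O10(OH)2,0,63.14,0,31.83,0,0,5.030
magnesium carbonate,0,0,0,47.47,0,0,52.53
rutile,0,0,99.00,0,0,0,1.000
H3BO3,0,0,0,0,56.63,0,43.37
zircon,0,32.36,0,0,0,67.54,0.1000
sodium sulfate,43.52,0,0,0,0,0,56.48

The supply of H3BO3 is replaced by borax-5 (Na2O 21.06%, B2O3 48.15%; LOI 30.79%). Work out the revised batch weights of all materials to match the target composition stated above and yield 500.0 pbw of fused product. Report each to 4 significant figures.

All arithmetic keeps full precision at each step; the intermediate values appear rounded to 4 significant digits in the printout. A single rounding finalizes every reported value; derived quantities (glass mass, six oxide percentages, the totals, yield, ignition loss) are recomputed at full precision from the batch weights for 500.0 pbw of glass, as they appear in the problem or the answer.
The oxide mass targets at 500.0 pbw fused product:
  Na2O: 9.218% × 500.0 = 46.09 pbw
  SiO2: 47.18% × 500.0 = 235.9 pbw
  TiO2: 5.229% × 500.0 = 26.14 pbw
  MgO: 23.40% × 500.0 = 117.0 pbw
  B2O3: 6.688% × 500.0 = 33.44 pbw
  ZrO2: 8.283% × 500.0 = 41.42 pbw
Oxide-by-oxide audit per the reported batch figures, at the basis given (sum by sum, the targets are met once rounding is allowed for):
  Na2O: 69.45·0.2106 + 72.30·0.4352 = 46.09 pbw (target 46.09 pbw)
  SiO2: 342.2·0.6314 + 61.32·0.3236 = 235.9 pbw (target 235.9 pbw)
  TiO2: 26.41·0.9900 = 26.15 pbw (target 26.14 pbw)
  MgO: 342.2·0.3183 + 17.02·0.4747 = 117.0 pbw (target 117.0 pbw)
  B2O3: 69.45·0.4815 = 33.44 pbw (target 33.44 pbw)
  ZrO2: 61.32·0.6754 = 41.42 pbw (target 41.42 pbw)
Glass-mass sanity pass: net batch after ignition = 500.0 pbw (summing oxide targets gives 500.0 pbw; against the stated basis, 500.0 pbw — gaps are rounding artifacts).
Adding the batch up: Σ batch = 588.7 pbw; loss to ignition Σ batch·LOI = 88.70 pbw; as yield: glass ÷ batch → 84.93%.

Revised batch per 500.0 pbw fused product:
  Mg3Si4O10(OH)2: 342.2 pbw
  magnesium carbonate: 17.02 pbw
  rutile: 26.41 pbw
  borax-5: 69.45 pbw
  zircon: 61.32 pbw
  sodium sulfate: 72.30 pbw
Total batch = 588.7 pbw; LOI loss = 88.70 pbw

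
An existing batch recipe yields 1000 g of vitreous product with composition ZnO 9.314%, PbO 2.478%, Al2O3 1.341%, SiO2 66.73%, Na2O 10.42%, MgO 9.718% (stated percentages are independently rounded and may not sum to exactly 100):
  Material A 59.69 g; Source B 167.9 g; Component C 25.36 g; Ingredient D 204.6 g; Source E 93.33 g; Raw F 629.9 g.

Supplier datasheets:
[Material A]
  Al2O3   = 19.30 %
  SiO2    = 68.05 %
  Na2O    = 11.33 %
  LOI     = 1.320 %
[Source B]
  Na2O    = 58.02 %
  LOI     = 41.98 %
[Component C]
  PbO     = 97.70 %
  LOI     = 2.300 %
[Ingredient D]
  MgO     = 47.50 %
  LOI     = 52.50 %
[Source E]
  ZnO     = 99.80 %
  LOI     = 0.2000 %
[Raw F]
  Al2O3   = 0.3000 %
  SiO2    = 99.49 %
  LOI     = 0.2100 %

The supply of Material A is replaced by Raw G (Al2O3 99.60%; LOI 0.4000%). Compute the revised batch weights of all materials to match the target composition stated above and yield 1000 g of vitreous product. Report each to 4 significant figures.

The intermediate values are shown rounded to four significant digits alongside each step — all arithmetic holds full float precision at every stage; exactly one rounding is applied to every reported result — derived quantities (the totals, the yield, ignition loss, the six compositions, glass mass) are carried from the weighed amounts per 1000 g of glass at full precision as given in question or answer.
Target masses of each oxide per 1000 g vitreous product:
  ZnO: 9.314% × 1000 = 93.14 g
  PbO: 2.478% × 1000 = 24.78 g
  Al2O3: 1.341% × 1000 = 13.41 g
  SiO2: 66.73% × 1000 = 667.3 g
  Na2O: 10.42% × 1000 = 104.2 g
  MgO: 9.718% × 1000 = 97.18 g
Mass-balance tally per oxide from the weights as reported, versus the basis set out (oxide sums agree with the targets exact up to rounding of places):
  ZnO: 93.33·0.9980 = 93.14 g (target 93.14 g)
  PbO: 25.36·0.9770 = 24.78 g (target 24.78 g)
  Al2O3: 11.44·0.9960 + 670.7·0.003000 = 13.41 g (target 13.41 g)
  SiO2: 670.7·0.9949 = 667.3 g (target 667.3 g)
  Na2O: 179.6·0.5802 = 104.2 g (target 104.2 g)
  MgO: 204.6·0.4750 = 97.18 g (target 97.18 g)
Glass mass check: whole batch net of LOI = 1000 g (targets for the oxides total 1000 g; against the stated basis, 1000 g — a pure rounding effect).
Summing the batch: Σ batch = 1185 g; the LOI term Σ batch·LOI equals 185.0 g; glass ÷ batch gives a yield of 84.39%.

Revised batch per 1000 g vitreous product:
  Raw G: 11.44 g
  Source B: 179.6 g
  Component C: 25.36 g
  Ingredient D: 204.6 g
  Source E: 93.33 g
  Raw F: 670.7 g
Total batch = 1185 g; LOI loss = 185.0 g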